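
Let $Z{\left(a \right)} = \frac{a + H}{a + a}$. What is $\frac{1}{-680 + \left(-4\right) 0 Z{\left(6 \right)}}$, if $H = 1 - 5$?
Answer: $- \frac{1}{680} \approx -0.0014706$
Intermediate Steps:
$H = -4$
$Z{\left(a \right)} = \frac{-4 + a}{2 a}$ ($Z{\left(a \right)} = \frac{a - 4}{a + a} = \frac{-4 + a}{2 a}$)
$\frac{1}{-680 + \left(-4\right) 0 Z{\left(6 \right)}} = \frac{1}{-680 + \left(-4\right) 0 \frac{-4 + 6}{2 \cdot 6}} = \frac{1}{-680 + 0 \cdot \frac{1}{2} \cdot \frac{1}{6} \cdot 2} = \frac{1}{-680 + 0 \cdot \frac{1}{6}} = \frac{1}{-680 + 0} = \frac{1}{-680} = - \frac{1}{680}$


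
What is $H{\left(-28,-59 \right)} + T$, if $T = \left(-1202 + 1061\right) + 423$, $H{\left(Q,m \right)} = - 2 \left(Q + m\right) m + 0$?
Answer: $-9984$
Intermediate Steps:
$H{\left(Q,m \right)} = - 2 m \left(Q + m\right)$ ($H{\left(Q,m \right)} = - 2 m \left(Q + m\right) + 0 = - 2 m \left(Q + m\right)$)
$T = 282$ ($T = -141 + 423 = 282$)
$H{\left(-28,-59 \right)} + T = \left(-2\right) \left(-59\right) \left(-28 - 59\right) + 282 = \left(-2\right) \left(-59\right) \left(-87\right) + 282 = -10266 + 282 = -9984$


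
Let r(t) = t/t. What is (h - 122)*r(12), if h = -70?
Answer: -192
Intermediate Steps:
r(t) = 1
(h - 122)*r(12) = (-70 - 122)*1 = -192*1 = -192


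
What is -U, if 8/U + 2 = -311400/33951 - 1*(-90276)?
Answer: -45268/510763529 ≈ -8.8628e-5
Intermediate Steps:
U = 45268/510763529 (U = 8/(-2 + (-311400/33951 - 1*(-90276))) = 8/(-2 + (-311400*1/33951 + 90276)) = 8/(-2 + (-103800/11317 + 90276)) = 8/(-2 + 1021549692/11317) = 8/(1021527058/11317) = 8*(11317/1021527058) = 45268/510763529 ≈ 8.8628e-5)
-U = -1*45268/510763529 = -45268/510763529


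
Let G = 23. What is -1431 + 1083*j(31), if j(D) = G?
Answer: 23478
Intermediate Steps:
j(D) = 23
-1431 + 1083*j(31) = -1431 + 1083*23 = -1431 + 24909 = 23478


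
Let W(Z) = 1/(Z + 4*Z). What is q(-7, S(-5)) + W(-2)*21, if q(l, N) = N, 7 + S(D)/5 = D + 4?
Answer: -421/10 ≈ -42.100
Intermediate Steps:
W(Z) = 1/(5*Z)
S(D) = -15 + 5*D (S(D) = -35 + 5*(D + 4) = -35 + 5*(4 + D) = -35 + (20 + 5*D) = -15 + 5*D)
q(-7, S(-5)) + W(-2)*21 = (-15 + 5*(-5)) + ((1/5)/(-2))*21 = (-15 - 25) + ((1/5)*(-1/2))*21 = -40 - 1/10*21 = -40 - 21/10 = -421/10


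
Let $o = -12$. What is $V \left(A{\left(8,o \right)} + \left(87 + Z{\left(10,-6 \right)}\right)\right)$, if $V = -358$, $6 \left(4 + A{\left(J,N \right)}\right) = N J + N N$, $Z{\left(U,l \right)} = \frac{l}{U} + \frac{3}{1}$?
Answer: $- \frac{167186}{5} \approx -33437.0$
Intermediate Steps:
$Z{\left(U,l \right)} = 3 + \frac{l}{U}$ ($Z{\left(U,l \right)} = \frac{l}{U} + 3 \cdot 1 = \frac{l}{U} + 3 = 3 + \frac{l}{U}$)
$A{\left(J,N \right)} = -4 + \frac{N^{2}}{6} + \frac{J N}{6}$ ($A{\left(J,N \right)} = -4 + \frac{N J + N N}{6} = -4 + \frac{J N + N^{2}}{6} = -4 + \frac{N^{2} + J N}{6} = -4 + \left(\frac{N^{2}}{6} + \frac{J N}{6}\right) = -4 + \frac{N^{2}}{6} + \frac{J N}{6}$)
$V \left(A{\left(8,o \right)} + \left(87 + Z{\left(10,-6 \right)}\right)\right) = - 358 \left(\left(-4 + \frac{\left(-12\right)^{2}}{6} + \frac{1}{6} \cdot 8 \left(-12\right)\right) + \left(87 + \left(3 - \frac{6}{10}\right)\right)\right) = - 358 \left(\left(-4 + \frac{1}{6} \cdot 144 - 16\right) + \left(87 + \left(3 - \frac{3}{5}\right)\right)\right) = - 358 \left(\left(-4 + 24 - 16\right) + \left(87 + \left(3 - \frac{3}{5}\right)\right)\right) = - 358 \left(4 + \left(87 + \frac{12}{5}\right)\right) = - 358 \left(4 + \frac{447}{5}\right) = \left(-358\right) \frac{467}{5} = - \frac{167186}{5}$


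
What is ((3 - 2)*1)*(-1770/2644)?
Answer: -885/1322 ≈ -0.66944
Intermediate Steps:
((3 - 2)*1)*(-1770/2644) = (1*1)*(-1770*1/2644) = 1*(-885/1322) = -885/1322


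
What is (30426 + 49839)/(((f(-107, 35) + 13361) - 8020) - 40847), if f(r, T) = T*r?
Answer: -80265/39251 ≈ -2.0449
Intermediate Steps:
(30426 + 49839)/(((f(-107, 35) + 13361) - 8020) - 40847) = (30426 + 49839)/(((35*(-107) + 13361) - 8020) - 40847) = 80265/(((-3745 + 13361) - 8020) - 40847) = 80265/((9616 - 8020) - 40847) = 80265/(1596 - 40847) = 80265/(-39251) = 80265*(-1/39251) = -80265/39251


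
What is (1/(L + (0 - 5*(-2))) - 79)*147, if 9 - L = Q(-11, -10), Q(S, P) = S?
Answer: -116081/10 ≈ -11608.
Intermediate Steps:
L = 20 (L = 9 - 1*(-11) = 9 + 11 = 20)
(1/(L + (0 - 5*(-2))) - 79)*147 = (1/(20 + (0 - 5*(-2))) - 79)*147 = (1/(20 + (0 + 10)) - 79)*147 = (1/(20 + 10) - 79)*147 = (1/30 - 79)*147 = -2369/30*147 = -116081/10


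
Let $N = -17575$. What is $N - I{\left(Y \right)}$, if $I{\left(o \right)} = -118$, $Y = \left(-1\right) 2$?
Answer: $-17457$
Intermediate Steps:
$Y = -2$
$N - I{\left(Y \right)} = -17575 - -118 = -17575 + 118 = -17457$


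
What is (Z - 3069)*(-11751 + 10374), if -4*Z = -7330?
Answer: 3405321/2 ≈ 1.7027e+6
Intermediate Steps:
Z = 3665/2 (Z = -¼*(-7330) = 3665/2 ≈ 1832.5)
(Z - 3069)*(-11751 + 10374) = (3665/2 - 3069)*(-11751 + 10374) = -2473/2*(-1377) = 3405321/2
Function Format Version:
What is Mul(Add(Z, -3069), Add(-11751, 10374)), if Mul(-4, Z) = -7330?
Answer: Rational(3405321, 2) ≈ 1.7027e+6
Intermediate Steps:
Z = Rational(3665, 2) (Z = Mul(Rational(-1, 4), -7330) = Rational(3665, 2) ≈ 1832.5)
Mul(Add(Z, -3069), Add(-11751, 10374)) = Mul(Add(Rational(3665, 2), -3069), Add(-11751, 10374)) = Mul(Rational(-2473, 2), -1377) = Rational(3405321, 2)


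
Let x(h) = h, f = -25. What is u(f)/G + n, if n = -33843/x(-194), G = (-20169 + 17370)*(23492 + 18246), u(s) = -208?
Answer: 1976848538209/11331992214 ≈ 174.45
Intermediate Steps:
G = -116824662 (G = -2799*41738 = -116824662)
n = 33843/194 (n = -33843/(-194) = -33843*(-1/194) = 33843/194 ≈ 174.45)
u(f)/G + n = -208/(-116824662) + 33843/194 = -208*(-1/116824662) + 33843/194 = 104/58412331 + 33843/194 = 1976848538209/11331992214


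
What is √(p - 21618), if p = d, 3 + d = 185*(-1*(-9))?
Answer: 2*I*√4989 ≈ 141.27*I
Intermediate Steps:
d = 1662 (d = -3 + 185*(-1*(-9)) = -3 + 185*9 = -3 + 1665 = 1662)
p = 1662
√(p - 21618) = √(1662 - 21618) = √(-19956) = 2*I*√4989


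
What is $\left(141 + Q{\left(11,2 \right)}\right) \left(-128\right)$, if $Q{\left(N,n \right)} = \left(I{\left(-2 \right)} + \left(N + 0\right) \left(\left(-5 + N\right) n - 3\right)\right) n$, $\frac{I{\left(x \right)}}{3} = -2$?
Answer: $-41856$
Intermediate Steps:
$I{\left(x \right)} = -6$ ($I{\left(x \right)} = 3 \left(-2\right) = -6$)
$Q{\left(N,n \right)} = n \left(-6 + N \left(-3 + n \left(-5 + N\right)\right)\right)$ ($Q{\left(N,n \right)} = \left(-6 + \left(N + 0\right) \left(\left(-5 + N\right) n - 3\right)\right) n = \left(-6 + N \left(n \left(-5 + N\right) - 3\right)\right) n = \left(-6 + N \left(-3 + n \left(-5 + N\right)\right)\right) n = n \left(-6 + N \left(-3 + n \left(-5 + N\right)\right)\right)$)
$\left(141 + Q{\left(11,2 \right)}\right) \left(-128\right) = \left(141 + 2 \left(-6 - 33 + 2 \cdot 11^{2} - 55 \cdot 2\right)\right) \left(-128\right) = \left(141 + 2 \left(-6 - 33 + 2 \cdot 121 - 110\right)\right) \left(-128\right) = \left(141 + 2 \left(-6 - 33 + 242 - 110\right)\right) \left(-128\right) = \left(141 + 2 \cdot 93\right) \left(-128\right) = \left(141 + 186\right) \left(-128\right) = 327 \left(-128\right) = -41856$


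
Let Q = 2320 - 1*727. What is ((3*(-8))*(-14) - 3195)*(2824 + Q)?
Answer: -12628203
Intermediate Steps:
Q = 1593 (Q = 2320 - 727 = 1593)
((3*(-8))*(-14) - 3195)*(2824 + Q) = ((3*(-8))*(-14) - 3195)*(2824 + 1593) = (-24*(-14) - 3195)*4417 = (336 - 3195)*4417 = -2859*4417 = -12628203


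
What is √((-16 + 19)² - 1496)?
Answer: I*√1487 ≈ 38.562*I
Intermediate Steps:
√((-16 + 19)² - 1496) = √(3² - 1496) = √(9 - 1496) = √(-1487) = I*√1487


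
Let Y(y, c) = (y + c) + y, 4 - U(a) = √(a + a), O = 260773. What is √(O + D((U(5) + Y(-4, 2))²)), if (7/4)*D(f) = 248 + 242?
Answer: √261053 ≈ 510.93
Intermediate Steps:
U(a) = 4 - √2*√a (U(a) = 4 - √(a + a) = 4 - √(2*a) = 4 - √2*√a)
Y(y, c) = c + 2*y (Y(y, c) = (c + y) + y = c + 2*y)
D(f) = 280 (D(f) = 4*(248 + 242)/7 = (4/7)*490 = 280)
√(O + D((U(5) + Y(-4, 2))²)) = √(260773 + 280) = √261053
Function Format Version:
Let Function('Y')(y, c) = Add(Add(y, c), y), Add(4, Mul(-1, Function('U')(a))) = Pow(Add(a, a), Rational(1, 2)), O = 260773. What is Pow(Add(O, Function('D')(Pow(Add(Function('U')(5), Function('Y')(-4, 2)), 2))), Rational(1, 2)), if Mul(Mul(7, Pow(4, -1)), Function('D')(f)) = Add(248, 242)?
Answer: Pow(261053, Rational(1, 2)) ≈ 510.93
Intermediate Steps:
Function('U')(a) = Add(4, Mul(-1, Pow(2, Rational(1, 2)), Pow(a, Rational(1, 2)))) (Function('U')(a) = Add(4, Mul(-1, Pow(Add(a, a), Rational(1, 2)))) = Add(4, Mul(-1, Pow(Mul(2, a), Rational(1, 2)))) = Add(4, Mul(-1, Mul(Pow(2, Rational(1, 2)), Pow(a, Rational(1, 2))))) = Add(4, Mul(-1, Pow(2, Rational(1, 2)), Pow(a, Rational(1, 2)))))
Function('Y')(y, c) = Add(c, Mul(2, y)) (Function('Y')(y, c) = Add(Add(c, y), y) = Add(c, Mul(2, y)))
Function('D')(f) = 280 (Function('D')(f) = Mul(Rational(4, 7), Add(248, 242)) = Mul(Rational(4, 7), 490) = 280)
Pow(Add(O, Function('D')(Pow(Add(Function('U')(5), Function('Y')(-4, 2)), 2))), Rational(1, 2)) = Pow(Add(260773, 280), Rational(1, 2)) = Pow(261053, Rational(1, 2))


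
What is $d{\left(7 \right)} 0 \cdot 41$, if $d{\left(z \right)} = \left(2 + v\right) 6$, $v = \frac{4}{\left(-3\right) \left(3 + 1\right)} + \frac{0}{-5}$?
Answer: $0$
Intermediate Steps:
$v = - \frac{1}{3}$ ($v = \frac{4}{\left(-3\right) 4} + 0 \left(- \frac{1}{5}\right) = \frac{4}{-12} + 0 = 4 \left(- \frac{1}{12}\right) + 0 = - \frac{1}{3} + 0 = - \frac{1}{3} \approx -0.33333$)
$d{\left(z \right)} = 10$ ($d{\left(z \right)} = \left(2 - \frac{1}{3}\right) 6 = \frac{5}{3} \cdot 6 = 10$)
$d{\left(7 \right)} 0 \cdot 41 = 10 \cdot 0 \cdot 41 = 0 \cdot 41 = 0$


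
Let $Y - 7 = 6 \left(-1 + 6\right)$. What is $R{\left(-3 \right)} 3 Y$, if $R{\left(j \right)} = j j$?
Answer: $999$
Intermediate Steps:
$Y = 37$ ($Y = 7 + 6 \left(-1 + 6\right) = 7 + 6 \cdot 5 = 7 + 30 = 37$)
$R{\left(j \right)} = j^{2}$
$R{\left(-3 \right)} 3 Y = \left(-3\right)^{2} \cdot 3 \cdot 37 = 9 \cdot 3 \cdot 37 = 27 \cdot 37 = 999$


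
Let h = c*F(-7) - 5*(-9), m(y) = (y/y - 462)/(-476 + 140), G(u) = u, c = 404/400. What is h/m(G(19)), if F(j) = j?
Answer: 318612/11525 ≈ 27.645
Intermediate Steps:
c = 101/100 (c = 404*(1/400) = 101/100 ≈ 1.0100)
m(y) = 461/336 (m(y) = (1 - 462)/(-336) = -461*(-1/336) = 461/336)
h = 3793/100 (h = (101/100)*(-7) - 5*(-9) = -707/100 + 45 = 3793/100 ≈ 37.930)
h/m(G(19)) = 3793/(100*(461/336)) = (3793/100)*(336/461) = 318612/11525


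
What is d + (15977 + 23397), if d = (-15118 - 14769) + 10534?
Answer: 20021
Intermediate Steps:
d = -19353 (d = -29887 + 10534 = -19353)
d + (15977 + 23397) = -19353 + (15977 + 23397) = -19353 + 39374 = 20021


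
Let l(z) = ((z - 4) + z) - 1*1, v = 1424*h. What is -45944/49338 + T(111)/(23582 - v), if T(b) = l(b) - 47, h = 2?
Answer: -236053859/255743523 ≈ -0.92301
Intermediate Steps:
v = 2848 (v = 1424*2 = 2848)
l(z) = -5 + 2*z (l(z) = ((-4 + z) + z) - 1 = (-4 + 2*z) - 1 = -5 + 2*z)
T(b) = -52 + 2*b (T(b) = (-5 + 2*b) - 47 = -52 + 2*b)
-45944/49338 + T(111)/(23582 - v) = -45944/49338 + (-52 + 2*111)/(23582 - 1*2848) = -45944*1/49338 + (-52 + 222)/(23582 - 2848) = -22972/24669 + 170/20734 = -22972/24669 + 170*(1/20734) = -22972/24669 + 85/10367 = -236053859/255743523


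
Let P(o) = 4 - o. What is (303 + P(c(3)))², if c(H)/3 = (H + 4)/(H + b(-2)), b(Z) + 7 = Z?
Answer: 385641/4 ≈ 96410.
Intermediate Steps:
b(Z) = -7 + Z
c(H) = 3*(4 + H)/(-9 + H) (c(H) = 3*((H + 4)/(H + (-7 - 2))) = 3*((4 + H)/(H - 9)) = 3*((4 + H)/(-9 + H)) = 3*(4 + H)/(-9 + H))
(303 + P(c(3)))² = (303 + (4 - 3*(4 + 3)/(-9 + 3)))² = (303 + (4 - 3*7/(-6)))² = (303 + (4 - 3*(-1)*7/6))² = (303 + (4 - 1*(-7/2)))² = (303 + (4 + 7/2))² = (303 + 15/2)² = (621/2)² = 385641/4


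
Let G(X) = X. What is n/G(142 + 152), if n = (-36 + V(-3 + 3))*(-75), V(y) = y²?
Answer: 450/49 ≈ 9.1837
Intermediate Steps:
n = 2700 (n = (-36 + (-3 + 3)²)*(-75) = (-36 + 0²)*(-75) = (-36 + 0)*(-75) = -36*(-75) = 2700)
n/G(142 + 152) = 2700/(142 + 152) = 2700/294 = 2700*(1/294) = 450/49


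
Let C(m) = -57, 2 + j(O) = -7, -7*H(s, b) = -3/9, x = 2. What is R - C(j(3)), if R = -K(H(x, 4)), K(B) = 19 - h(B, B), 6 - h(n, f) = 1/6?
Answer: 263/6 ≈ 43.833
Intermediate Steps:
h(n, f) = 35/6 (h(n, f) = 6 - 1/6 = 6 - 1*⅙ = 6 - ⅙ = 35/6)
H(s, b) = 1/21 (H(s, b) = -(-3)/(7*9) = -⅐*(-⅓) = 1/21)
j(O) = -9 (j(O) = -2 - 7 = -9)
K(B) = 79/6 (K(B) = 19 - 1*35/6 = 19 - 35/6 = 79/6)
R = -79/6 (R = -1*79/6 = -79/6 ≈ -13.167)
R - C(j(3)) = -79/6 - 1*(-57) = -79/6 + 57 = 263/6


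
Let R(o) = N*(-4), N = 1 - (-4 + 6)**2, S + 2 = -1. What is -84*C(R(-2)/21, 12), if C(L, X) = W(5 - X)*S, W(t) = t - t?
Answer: 0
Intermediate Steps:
S = -3 (S = -2 - 1 = -3)
W(t) = 0
N = -3 (N = 1 - 1*2**2 = 1 - 1*4 = 1 - 4 = -3)
R(o) = 12 (R(o) = -3*(-4) = 12)
C(L, X) = 0 (C(L, X) = 0*(-3) = 0)
-84*C(R(-2)/21, 12) = -84*0 = 0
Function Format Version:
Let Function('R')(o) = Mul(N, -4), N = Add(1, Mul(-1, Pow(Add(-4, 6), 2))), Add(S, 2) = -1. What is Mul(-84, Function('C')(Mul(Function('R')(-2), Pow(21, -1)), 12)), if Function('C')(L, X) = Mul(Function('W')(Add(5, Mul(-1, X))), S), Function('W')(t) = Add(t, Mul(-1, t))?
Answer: 0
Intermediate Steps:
S = -3 (S = Add(-2, -1) = -3)
Function('W')(t) = 0
N = -3 (N = Add(1, Mul(-1, Pow(2, 2))) = Add(1, Mul(-1, 4)) = Add(1, -4) = -3)
Function('R')(o) = 12 (Function('R')(o) = Mul(-3, -4) = 12)
Function('C')(L, X) = 0 (Function('C')(L, X) = Mul(0, -3) = 0)
Mul(-84, Function('C')(Mul(Function('R')(-2), Pow(21, -1)), 12)) = Mul(-84, 0) = 0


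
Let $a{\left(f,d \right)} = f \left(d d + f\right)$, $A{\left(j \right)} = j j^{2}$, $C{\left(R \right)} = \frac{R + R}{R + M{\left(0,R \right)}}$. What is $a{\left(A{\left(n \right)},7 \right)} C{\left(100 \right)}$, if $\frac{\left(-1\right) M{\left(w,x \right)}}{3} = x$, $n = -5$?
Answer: $-9500$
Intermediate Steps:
$M{\left(w,x \right)} = - 3 x$
$C{\left(R \right)} = -1$ ($C{\left(R \right)} = \frac{R + R}{R - 3 R} = \frac{2 R}{\left(-2\right) R} = 2 R \left(- \frac{1}{2 R}\right) = -1$)
$A{\left(j \right)} = j^{3}$
$a{\left(f,d \right)} = f \left(f + d^{2}\right)$ ($a{\left(f,d \right)} = f \left(d^{2} + f\right) = f \left(f + d^{2}\right)$)
$a{\left(A{\left(n \right)},7 \right)} C{\left(100 \right)} = \left(-5\right)^{3} \left(\left(-5\right)^{3} + 7^{2}\right) \left(-1\right) = - 125 \left(-125 + 49\right) \left(-1\right) = \left(-125\right) \left(-76\right) \left(-1\right) = 9500 \left(-1\right) = -9500$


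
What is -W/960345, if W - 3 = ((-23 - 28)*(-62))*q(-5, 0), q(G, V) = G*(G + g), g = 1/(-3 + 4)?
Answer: -7027/106705 ≈ -0.065854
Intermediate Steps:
g = 1 (g = 1/1 = 1)
q(G, V) = G*(1 + G) (q(G, V) = G*(G + 1) = G*(1 + G))
W = 63243 (W = 3 + ((-23 - 28)*(-62))*(-5*(1 - 5)) = 3 + (-51*(-62))*(-5*(-4)) = 3 + 3162*20 = 3 + 63240 = 63243)
-W/960345 = -63243/960345 = -1*7027/106705 = -7027/106705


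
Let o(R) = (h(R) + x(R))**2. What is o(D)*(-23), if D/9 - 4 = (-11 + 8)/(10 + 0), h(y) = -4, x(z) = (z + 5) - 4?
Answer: -2111607/100 ≈ -21116.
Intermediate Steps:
x(z) = 1 + z (x(z) = (5 + z) - 4 = 1 + z)
D = 333/10 (D = 36 + 9*((-11 + 8)/(10 + 0)) = 36 + 9*(-3/10) = 36 - 27/10 = 333/10 ≈ 33.300)
o(R) = (-3 + R)**2 (o(R) = (-4 + (1 + R))**2 = (-3 + R)**2)
o(D)*(-23) = (-3 + 333/10)**2*(-23) = (303/10)**2*(-23) = (91809/100)*(-23) = -2111607/100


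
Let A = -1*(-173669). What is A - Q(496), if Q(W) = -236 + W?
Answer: 173409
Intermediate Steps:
A = 173669
A - Q(496) = 173669 - (-236 + 496) = 173669 - 1*260 = 173669 - 260 = 173409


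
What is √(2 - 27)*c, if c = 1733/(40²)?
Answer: 1733*I/320 ≈ 5.4156*I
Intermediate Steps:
c = 1733/1600 ≈ 1.0831
√(2 - 27)*c = √(2 - 27)*(1733/1600) = √(-25)*(1733/1600) = (5*I)*(1733/1600) = 1733*I/320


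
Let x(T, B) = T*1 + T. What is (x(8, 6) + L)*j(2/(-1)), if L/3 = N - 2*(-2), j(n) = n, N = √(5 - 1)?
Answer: -68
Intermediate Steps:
N = 2 (N = √4 = 2)
x(T, B) = 2*T (x(T, B) = T + T = 2*T)
L = 18 (L = 3*(2 - 2*(-2)) = 3*(2 + 4) = 3*6 = 18)
(x(8, 6) + L)*j(2/(-1)) = (2*8 + 18)*(2/(-1)) = (16 + 18)*(2*(-1)) = 34*(-2) = -68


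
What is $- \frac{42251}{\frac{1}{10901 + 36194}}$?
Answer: $-1989810845$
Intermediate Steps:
$- \frac{42251}{\frac{1}{10901 + 36194}} = - \frac{42251}{\frac{1}{47095}} = - 42251 \frac{1}{\frac{1}{47095}} = \left(-42251\right) 47095 = -1989810845$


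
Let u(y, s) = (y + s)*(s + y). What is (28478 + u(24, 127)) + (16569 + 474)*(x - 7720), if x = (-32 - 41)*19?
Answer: -155159322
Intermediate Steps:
u(y, s) = (s + y)² (u(y, s) = (s + y)*(s + y) = (s + y)²)
x = -1387 (x = -73*19 = -1387)
(28478 + u(24, 127)) + (16569 + 474)*(x - 7720) = (28478 + (127 + 24)²) + (16569 + 474)*(-1387 - 7720) = (28478 + 151²) + 17043*(-9107) = (28478 + 22801) - 155210601 = 51279 - 155210601 = -155159322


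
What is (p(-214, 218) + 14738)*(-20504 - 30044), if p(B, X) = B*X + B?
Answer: 1624006144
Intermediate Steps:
p(B, X) = B + B*X
(p(-214, 218) + 14738)*(-20504 - 30044) = (-214*(1 + 218) + 14738)*(-20504 - 30044) = (-214*219 + 14738)*(-50548) = (-46866 + 14738)*(-50548) = -32128*(-50548) = 1624006144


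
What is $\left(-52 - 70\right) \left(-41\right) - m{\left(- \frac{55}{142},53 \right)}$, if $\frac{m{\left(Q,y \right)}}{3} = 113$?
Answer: $4663$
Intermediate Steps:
$m{\left(Q,y \right)} = 339$ ($m{\left(Q,y \right)} = 3 \cdot 113 = 339$)
$\left(-52 - 70\right) \left(-41\right) - m{\left(- \frac{55}{142},53 \right)} = \left(-52 - 70\right) \left(-41\right) - 339 = \left(-122\right) \left(-41\right) - 339 = 5002 - 339 = 4663$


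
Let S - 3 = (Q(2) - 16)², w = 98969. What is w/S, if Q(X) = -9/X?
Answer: 395876/1693 ≈ 233.83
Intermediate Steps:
S = 1693/4 (S = 3 + (-9/2 - 16)² = 3 + (-41/2)² = 3 + 1681/4 = 1693/4 ≈ 423.25)
w/S = 98969/(1693/4) = 98969*(4/1693) = 395876/1693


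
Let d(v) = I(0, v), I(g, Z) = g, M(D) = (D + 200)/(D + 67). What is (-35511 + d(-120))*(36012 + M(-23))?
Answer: -56274459255/44 ≈ -1.2790e+9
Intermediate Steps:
M(D) = (200 + D)/(67 + D)
d(v) = 0
(-35511 + d(-120))*(36012 + M(-23)) = (-35511 + 0)*(36012 + (200 - 23)/(67 - 23)) = -35511*(36012 + 177/44) = -35511*1584705/44 = -56274459255/44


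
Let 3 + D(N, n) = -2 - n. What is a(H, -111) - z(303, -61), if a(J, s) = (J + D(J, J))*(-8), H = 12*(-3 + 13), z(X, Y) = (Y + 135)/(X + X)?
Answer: 12083/303 ≈ 39.878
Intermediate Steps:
D(N, n) = -5 - n (D(N, n) = -3 + (-2 - n) = -5 - n)
z(X, Y) = (135 + Y)/(2*X) (z(X, Y) = (135 + Y)/((2*X)) = (135 + Y)*(1/(2*X)) = (135 + Y)/(2*X))
H = 120 (H = 12*10 = 120)
a(J, s) = 40 (a(J, s) = (J + (-5 - J))*(-8) = -5*(-8) = 40)
a(H, -111) - z(303, -61) = 40 - (135 - 61)/(2*303) = 40 - 74/(2*303) = 40 - 1*37/303 = 40 - 37/303 = 12083/303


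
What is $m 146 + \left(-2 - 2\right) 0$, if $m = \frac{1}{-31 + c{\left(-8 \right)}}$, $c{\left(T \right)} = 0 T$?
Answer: $- \frac{146}{31} \approx -4.7097$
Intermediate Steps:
$c{\left(T \right)} = 0$
$m = - \frac{1}{31}$ ($m = \frac{1}{-31 + 0} = \frac{1}{-31} = - \frac{1}{31} \approx -0.032258$)
$m 146 + \left(-2 - 2\right) 0 = \left(- \frac{1}{31}\right) 146 + \left(-2 - 2\right) 0 = - \frac{146}{31} - 0 = - \frac{146}{31} + 0 = - \frac{146}{31}$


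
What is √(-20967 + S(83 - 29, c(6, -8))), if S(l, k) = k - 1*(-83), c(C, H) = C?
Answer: I*√20878 ≈ 144.49*I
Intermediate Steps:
S(l, k) = 83 + k (S(l, k) = k + 83 = 83 + k)
√(-20967 + S(83 - 29, c(6, -8))) = √(-20967 + (83 + 6)) = √(-20967 + 89) = √(-20878) = I*√20878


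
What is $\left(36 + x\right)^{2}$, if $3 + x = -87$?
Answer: $2916$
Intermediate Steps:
$x = -90$ ($x = -3 - 87 = -90$)
$\left(36 + x\right)^{2} = \left(36 - 90\right)^{2} = \left(-54\right)^{2} = 2916$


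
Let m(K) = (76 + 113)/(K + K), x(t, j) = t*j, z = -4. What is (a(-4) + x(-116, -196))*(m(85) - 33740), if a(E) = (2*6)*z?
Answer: -65064771184/85 ≈ -7.6547e+8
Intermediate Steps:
a(E) = -48 (a(E) = (2*6)*(-4) = 12*(-4) = -48)
x(t, j) = j*t
m(K) = 189/(2*K) (m(K) = 189/((2*K)) = 189*(1/(2*K)) = 189/(2*K))
(a(-4) + x(-116, -196))*(m(85) - 33740) = (-48 - 196*(-116))*((189/2)/85 - 33740) = (-48 + 22736)*((189/2)*(1/85) - 33740) = 22688*(189/170 - 33740) = 22688*(-5735611/170) = -65064771184/85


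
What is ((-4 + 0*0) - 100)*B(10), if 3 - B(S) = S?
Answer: 728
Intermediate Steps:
B(S) = 3 - S
((-4 + 0*0) - 100)*B(10) = ((-4 + 0*0) - 100)*(3 - 1*10) = ((-4 + 0) - 100)*(3 - 10) = (-4 - 100)*(-7) = -104*(-7) = 728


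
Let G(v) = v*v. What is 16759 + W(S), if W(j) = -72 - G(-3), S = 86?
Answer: 16678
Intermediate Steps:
G(v) = v**2
W(j) = -81 (W(j) = -72 - 1*(-3)**2 = -72 - 1*9 = -72 - 9 = -81)
16759 + W(S) = 16759 - 81 = 16678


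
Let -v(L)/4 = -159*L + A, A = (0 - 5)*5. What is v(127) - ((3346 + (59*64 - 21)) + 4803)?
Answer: 68968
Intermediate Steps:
A = -25 (A = -5*5 = -25)
v(L) = 100 + 636*L (v(L) = -4*(-159*L - 25) = -4*(-25 - 159*L) = 100 + 636*L)
v(127) - ((3346 + (59*64 - 21)) + 4803) = (100 + 636*127) - ((3346 + (59*64 - 21)) + 4803) = (100 + 80772) - ((3346 + (3776 - 21)) + 4803) = 80872 - ((3346 + 3755) + 4803) = 80872 - (7101 + 4803) = 80872 - 1*11904 = 80872 - 11904 = 68968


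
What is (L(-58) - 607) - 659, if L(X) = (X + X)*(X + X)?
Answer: 12190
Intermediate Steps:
L(X) = 4*X² (L(X) = (2*X)*(2*X) = 4*X²)
(L(-58) - 607) - 659 = (4*(-58)² - 607) - 659 = (4*3364 - 607) - 659 = (13456 - 607) - 659 = 12849 - 659 = 12190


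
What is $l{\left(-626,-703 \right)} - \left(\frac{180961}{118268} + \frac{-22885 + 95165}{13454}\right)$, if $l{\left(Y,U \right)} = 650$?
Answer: $\frac{511641213233}{795588836} \approx 643.1$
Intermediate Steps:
$l{\left(-626,-703 \right)} - \left(\frac{180961}{118268} + \frac{-22885 + 95165}{13454}\right) = 650 - \left(\frac{180961}{118268} + \frac{-22885 + 95165}{13454}\right) = 650 - \left(180961 \cdot \frac{1}{118268} + 72280 \cdot \frac{1}{13454}\right) = 650 - \left(\frac{180961}{118268} + \frac{36140}{6727}\right) = 650 - \frac{5491530167}{795588836} = \frac{511641213233}{795588836}$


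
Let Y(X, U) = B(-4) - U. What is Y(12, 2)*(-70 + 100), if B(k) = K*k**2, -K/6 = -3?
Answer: 8580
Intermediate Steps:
K = 18 (K = -6*(-3) = 18)
B(k) = 18*k**2
Y(X, U) = 288 - U (Y(X, U) = 18*(-4)**2 - U = 18*16 - U = 288 - U)
Y(12, 2)*(-70 + 100) = (288 - 1*2)*(-70 + 100) = (288 - 2)*30 = 286*30 = 8580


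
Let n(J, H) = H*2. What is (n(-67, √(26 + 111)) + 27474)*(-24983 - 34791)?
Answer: -1642230876 - 119548*√137 ≈ -1.6436e+9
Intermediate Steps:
n(J, H) = 2*H
(n(-67, √(26 + 111)) + 27474)*(-24983 - 34791) = (2*√(26 + 111) + 27474)*(-24983 - 34791) = (2*√137 + 27474)*(-59774) = (27474 + 2*√137)*(-59774) = -1642230876 - 119548*√137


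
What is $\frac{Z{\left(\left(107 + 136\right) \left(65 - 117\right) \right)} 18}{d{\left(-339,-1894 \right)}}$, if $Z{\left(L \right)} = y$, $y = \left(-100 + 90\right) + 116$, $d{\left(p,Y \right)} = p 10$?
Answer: $- \frac{318}{565} \approx -0.56283$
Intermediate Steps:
$d{\left(p,Y \right)} = 10 p$
$y = 106$ ($y = -10 + 116 = 106$)
$Z{\left(L \right)} = 106$
$\frac{Z{\left(\left(107 + 136\right) \left(65 - 117\right) \right)} 18}{d{\left(-339,-1894 \right)}} = \frac{106 \cdot 18}{10 \left(-339\right)} = \frac{1908}{-3390} = 1908 \left(- \frac{1}{3390}\right) = - \frac{318}{565}$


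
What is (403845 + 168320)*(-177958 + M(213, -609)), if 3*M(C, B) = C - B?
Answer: -101664565860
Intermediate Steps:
M(C, B) = -B/3 + C/3 (M(C, B) = (C - B)/3 = -B/3 + C/3)
(403845 + 168320)*(-177958 + M(213, -609)) = (403845 + 168320)*(-177958 + (-⅓*(-609) + (⅓)*213)) = 572165*(-177958 + (203 + 71)) = 572165*(-177958 + 274) = 572165*(-177684) = -101664565860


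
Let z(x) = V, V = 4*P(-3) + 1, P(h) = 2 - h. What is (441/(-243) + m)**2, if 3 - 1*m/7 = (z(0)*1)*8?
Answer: 975562756/729 ≈ 1.3382e+6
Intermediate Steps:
V = 21 (V = 4*(2 - 1*(-3)) + 1 = 4*(2 + 3) + 1 = 4*5 + 1 = 20 + 1 = 21)
z(x) = 21
m = -1155 (m = 21 - 7*21*1*8 = 21 - 147*8 = 21 - 7*168 = 21 - 1176 = -1155)
(441/(-243) + m)**2 = (441/(-243) - 1155)**2 = (441*(-1/243) - 1155)**2 = (-49/27 - 1155)**2 = (-31234/27)**2 = 975562756/729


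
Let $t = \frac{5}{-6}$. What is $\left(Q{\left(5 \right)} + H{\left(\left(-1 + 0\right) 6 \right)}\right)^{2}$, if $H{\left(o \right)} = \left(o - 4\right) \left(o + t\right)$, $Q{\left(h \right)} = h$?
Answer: $\frac{48400}{9} \approx 5377.8$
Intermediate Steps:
$t = - \frac{5}{6}$ ($t = 5 \left(- \frac{1}{6}\right) = - \frac{5}{6} \approx -0.83333$)
$H{\left(o \right)} = \left(-4 + o\right) \left(- \frac{5}{6} + o\right)$ ($H{\left(o \right)} = \left(o - 4\right) \left(o - \frac{5}{6}\right) = \left(-4 + o\right) \left(- \frac{5}{6} + o\right)$)
$\left(Q{\left(5 \right)} + H{\left(\left(-1 + 0\right) 6 \right)}\right)^{2} = \left(5 + \left(\frac{10}{3} + \left(\left(-1 + 0\right) 6\right)^{2} - \frac{29 \left(-1 + 0\right) 6}{6}\right)\right)^{2} = \left(5 + \left(\frac{10}{3} + \left(\left(-1\right) 6\right)^{2} - \frac{29 \left(\left(-1\right) 6\right)}{6}\right)\right)^{2} = \left(5 + \left(\frac{10}{3} + \left(-6\right)^{2} - -29\right)\right)^{2} = \left(5 + \left(\frac{10}{3} + 36 + 29\right)\right)^{2} = \left(5 + \frac{205}{3}\right)^{2} = \left(\frac{220}{3}\right)^{2} = \frac{48400}{9}$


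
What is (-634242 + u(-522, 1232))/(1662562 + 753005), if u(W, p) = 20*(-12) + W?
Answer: -211668/805189 ≈ -0.26288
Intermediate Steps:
u(W, p) = -240 + W
(-634242 + u(-522, 1232))/(1662562 + 753005) = (-634242 + (-240 - 522))/(1662562 + 753005) = (-634242 - 762)/2415567 = -635004*1/2415567 = -211668/805189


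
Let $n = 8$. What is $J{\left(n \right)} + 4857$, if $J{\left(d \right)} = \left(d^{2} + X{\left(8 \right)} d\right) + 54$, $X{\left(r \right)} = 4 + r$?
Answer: $5071$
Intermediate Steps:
$J{\left(d \right)} = 54 + d^{2} + 12 d$ ($J{\left(d \right)} = \left(d^{2} + \left(4 + 8\right) d\right) + 54 = \left(d^{2} + 12 d\right) + 54 = 54 + d^{2} + 12 d$)
$J{\left(n \right)} + 4857 = \left(54 + 8^{2} + 12 \cdot 8\right) + 4857 = \left(54 + 64 + 96\right) + 4857 = 214 + 4857 = 5071$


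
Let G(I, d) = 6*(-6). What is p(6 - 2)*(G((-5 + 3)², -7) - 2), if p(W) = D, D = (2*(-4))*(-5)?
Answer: -1520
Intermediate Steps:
G(I, d) = -36
D = 40 (D = -8*(-5) = 40)
p(W) = 40
p(6 - 2)*(G((-5 + 3)², -7) - 2) = 40*(-36 - 2) = 40*(-38) = -1520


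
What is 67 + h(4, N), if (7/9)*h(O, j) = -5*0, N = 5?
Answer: 67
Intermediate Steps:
h(O, j) = 0 (h(O, j) = 9*(-5*0)/7 = (9/7)*0 = 0)
67 + h(4, N) = 67 + 0 = 67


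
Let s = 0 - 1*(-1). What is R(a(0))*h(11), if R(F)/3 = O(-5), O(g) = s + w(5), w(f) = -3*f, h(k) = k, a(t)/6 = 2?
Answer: -462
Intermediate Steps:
a(t) = 12 (a(t) = 6*2 = 12)
s = 1 (s = 0 + 1 = 1)
O(g) = -14 (O(g) = 1 - 3*5 = 1 - 15 = -14)
R(F) = -42 (R(F) = 3*(-14) = -42)
R(a(0))*h(11) = -42*11 = -462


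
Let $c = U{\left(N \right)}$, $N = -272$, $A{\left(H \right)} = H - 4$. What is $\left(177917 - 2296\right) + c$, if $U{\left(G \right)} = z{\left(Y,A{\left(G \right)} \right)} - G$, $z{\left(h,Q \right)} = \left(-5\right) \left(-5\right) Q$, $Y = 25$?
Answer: $168993$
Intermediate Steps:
$A{\left(H \right)} = -4 + H$ ($A{\left(H \right)} = H - 4 = -4 + H$)
$z{\left(h,Q \right)} = 25 Q$
$U{\left(G \right)} = -100 + 24 G$ ($U{\left(G \right)} = 25 \left(-4 + G\right) - G = \left(-100 + 25 G\right) - G = -100 + 24 G$)
$c = -6628$ ($c = -100 + 24 \left(-272\right) = -100 - 6528 = -6628$)
$\left(177917 - 2296\right) + c = \left(177917 - 2296\right) - 6628 = 175621 - 6628 = 168993$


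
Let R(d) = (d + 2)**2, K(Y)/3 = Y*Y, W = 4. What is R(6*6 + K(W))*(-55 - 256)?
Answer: -2300156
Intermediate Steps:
K(Y) = 3*Y**2 (K(Y) = 3*(Y*Y) = 3*Y**2)
R(d) = (2 + d)**2
R(6*6 + K(W))*(-55 - 256) = (2 + (6*6 + 3*4**2))**2*(-55 - 256) = (2 + (36 + 3*16))**2*(-311) = (2 + (36 + 48))**2*(-311) = (2 + 84)**2*(-311) = 86**2*(-311) = 7396*(-311) = -2300156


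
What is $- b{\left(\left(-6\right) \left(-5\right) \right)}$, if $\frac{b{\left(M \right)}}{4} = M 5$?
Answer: $-600$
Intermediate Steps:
$b{\left(M \right)} = 20 M$ ($b{\left(M \right)} = 4 M 5 = 4 \cdot 5 M = 20 M$)
$- b{\left(\left(-6\right) \left(-5\right) \right)} = - 20 \left(\left(-6\right) \left(-5\right)\right) = - 20 \cdot 30 = \left(-1\right) 600 = -600$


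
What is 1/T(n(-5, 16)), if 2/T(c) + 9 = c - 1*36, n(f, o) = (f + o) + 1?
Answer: -33/2 ≈ -16.500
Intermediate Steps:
n(f, o) = 1 + f + o
T(c) = 2/(-45 + c) (T(c) = 2/(-9 + (c - 1*36)) = 2/(-9 + (c - 36)) = 2/(-9 + (-36 + c)) = 2/(-45 + c))
1/T(n(-5, 16)) = 1/(2/(-45 + (1 - 5 + 16))) = 1/(2/(-45 + 12)) = 1/(2/(-33)) = 1/(2*(-1/33)) = 1/(-2/33) = -33/2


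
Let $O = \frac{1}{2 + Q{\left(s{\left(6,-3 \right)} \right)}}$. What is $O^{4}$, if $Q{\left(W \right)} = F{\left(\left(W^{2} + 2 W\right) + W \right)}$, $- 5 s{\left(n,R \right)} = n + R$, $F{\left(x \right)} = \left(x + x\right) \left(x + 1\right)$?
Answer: $\frac{152587890625}{17386931815696} \approx 0.008776$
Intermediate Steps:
$F{\left(x \right)} = 2 x \left(1 + x\right)$
$s{\left(n,R \right)} = - \frac{R}{5} - \frac{n}{5}$ ($s{\left(n,R \right)} = - \frac{n + R}{5} = - \frac{R + n}{5} = - \frac{R}{5} - \frac{n}{5}$)
$Q{\left(W \right)} = 2 \left(W^{2} + 3 W\right) \left(1 + W^{2} + 3 W\right)$ ($Q{\left(W \right)} = 2 \left(\left(W^{2} + 2 W\right) + W\right) \left(1 + \left(\left(W^{2} + 2 W\right) + W\right)\right) = 2 \left(W^{2} + 3 W\right) \left(1 + \left(W^{2} + 3 W\right)\right) = 2 \left(W^{2} + 3 W\right) \left(1 + W^{2} + 3 W\right)$)
$O = \frac{625}{2042}$ ($O = \frac{1}{2 + 2 \left(\left(- \frac{1}{5}\right) \left(-3\right) - \frac{6}{5}\right) \left(1 + \left(\left(- \frac{1}{5}\right) \left(-3\right) - \frac{6}{5}\right) \left(3 - \frac{3}{5}\right)\right) \left(3 - \frac{3}{5}\right)} = \frac{1}{2 + 2 \left(\frac{3}{5} - \frac{6}{5}\right) \left(1 + \left(\frac{3}{5} - \frac{6}{5}\right) \left(3 + \left(\frac{3}{5} - \frac{6}{5}\right)\right)\right) \left(3 + \left(\frac{3}{5} - \frac{6}{5}\right)\right)} = \frac{1}{2 + 2 \left(- \frac{3}{5}\right) \left(1 - \frac{3 \left(3 - \frac{3}{5}\right)}{5}\right) \left(3 - \frac{3}{5}\right)} = \frac{1}{2 + 2 \left(- \frac{3}{5}\right) \left(1 - \frac{36}{25}\right) \frac{12}{5}} = \frac{1}{2 + 2 \left(- \frac{3}{5}\right) \left(- \frac{11}{25}\right) \frac{12}{5}} = \frac{1}{2 + \frac{792}{625}} = \frac{1}{\frac{2042}{625}} = \frac{625}{2042} \approx 0.30607$)
$O^{4} = \left(\frac{625}{2042}\right)^{4} = \frac{152587890625}{17386931815696}$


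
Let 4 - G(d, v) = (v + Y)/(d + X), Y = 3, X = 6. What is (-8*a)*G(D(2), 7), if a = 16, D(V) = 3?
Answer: -3328/9 ≈ -369.78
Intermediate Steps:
G(d, v) = 4 - (3 + v)/(6 + d) (G(d, v) = 4 - (v + 3)/(d + 6) = 4 - (3 + v)/(6 + d))
(-8*a)*G(D(2), 7) = (-8*16)*((21 - 1*7 + 4*3)/(6 + 3)) = -128*(21 - 7 + 12)/9 = -128*26/9 = -3328/9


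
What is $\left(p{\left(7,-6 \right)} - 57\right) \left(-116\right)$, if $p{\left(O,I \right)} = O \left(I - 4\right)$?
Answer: $14732$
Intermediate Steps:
$p{\left(O,I \right)} = O \left(-4 + I\right)$
$\left(p{\left(7,-6 \right)} - 57\right) \left(-116\right) = \left(7 \left(-4 - 6\right) - 57\right) \left(-116\right) = \left(7 \left(-10\right) - 57\right) \left(-116\right) = \left(-70 - 57\right) \left(-116\right) = \left(-127\right) \left(-116\right) = 14732$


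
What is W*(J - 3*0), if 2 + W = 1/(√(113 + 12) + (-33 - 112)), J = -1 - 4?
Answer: 8389/836 + √5/836 ≈ 10.037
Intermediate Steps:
J = -5
W = -2 + 1/(-145 + 5*√5) (W = -2 + 1/(√(113 + 12) + (-33 - 112)) = -2 + 1/(√125 - 145) = -2 + 1/(5*√5 - 145) = -2 + 1/(-145 + 5*√5) ≈ -2.0075)
W*(J - 3*0) = (-8389/4180 - √5/4180)*(-5 - 3*0) = (-8389/4180 - √5/4180)*(-5 + 0) = (-8389/4180 - √5/4180)*(-5) = 8389/836 + √5/836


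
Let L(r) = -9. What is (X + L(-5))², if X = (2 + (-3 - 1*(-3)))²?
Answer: 25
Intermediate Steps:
X = 4 (X = (2 + (-3 + 3))² = (2 + 0)² = 2² = 4)
(X + L(-5))² = (4 - 9)² = (-5)² = 25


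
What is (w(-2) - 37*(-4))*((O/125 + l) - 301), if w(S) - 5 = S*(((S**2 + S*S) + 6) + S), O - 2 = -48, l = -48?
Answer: -5633559/125 ≈ -45069.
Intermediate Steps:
O = -46 (O = 2 - 48 = -46)
w(S) = 5 + S*(6 + S + 2*S**2) (w(S) = 5 + S*(((S**2 + S*S) + 6) + S) = 5 + S*(((S**2 + S**2) + 6) + S) = 5 + S*((2*S**2 + 6) + S) = 5 + S*((6 + 2*S**2) + S) = 5 + S*(6 + S + 2*S**2))
(w(-2) - 37*(-4))*((O/125 + l) - 301) = ((5 + (-2)**2 + 2*(-2)**3 + 6*(-2)) - 37*(-4))*((-46/125 - 48) - 301) = ((5 + 4 + 2*(-8) - 12) + 148)*((-46*1/125 - 48) - 301) = ((5 + 4 - 16 - 12) + 148)*((-46/125 - 48) - 301) = (-19 + 148)*(-6046/125 - 301) = 129*(-43671/125) = -5633559/125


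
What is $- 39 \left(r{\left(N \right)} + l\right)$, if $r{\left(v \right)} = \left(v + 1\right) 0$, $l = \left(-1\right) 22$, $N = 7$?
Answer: $858$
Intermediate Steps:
$l = -22$
$r{\left(v \right)} = 0$ ($r{\left(v \right)} = \left(1 + v\right) 0 = 0$)
$- 39 \left(r{\left(N \right)} + l\right) = - 39 \left(0 - 22\right) = \left(-39\right) \left(-22\right) = 858$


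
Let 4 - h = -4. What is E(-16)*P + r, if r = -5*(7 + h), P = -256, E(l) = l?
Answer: 4021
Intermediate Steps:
h = 8 (h = 4 - 1*(-4) = 4 + 4 = 8)
r = -75 (r = -5*(7 + 8) = -5*15 = -75)
E(-16)*P + r = -16*(-256) - 75 = 4096 - 75 = 4021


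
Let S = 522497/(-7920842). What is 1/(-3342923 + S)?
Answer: -7920842/26478765423663 ≈ -2.9914e-7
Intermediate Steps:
S = -522497/7920842 (S = 522497*(-1/7920842) = -522497/7920842 ≈ -0.065965)
1/(-3342923 + S) = 1/(-3342923 - 522497/7920842) = 1/(-26478765423663/7920842) = -7920842/26478765423663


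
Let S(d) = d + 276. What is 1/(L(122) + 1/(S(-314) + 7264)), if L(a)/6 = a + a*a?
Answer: 7226/650600137 ≈ 1.1107e-5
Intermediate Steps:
S(d) = 276 + d
L(a) = 6*a + 6*a² (L(a) = 6*(a + a*a) = 6*(a + a²) = 6*a + 6*a²)
1/(L(122) + 1/(S(-314) + 7264)) = 1/(6*122*(1 + 122) + 1/((276 - 314) + 7264)) = 1/(6*122*123 + 1/(-38 + 7264)) = 1/(90036 + 1/7226) = 1/(650600137/7226) = 7226/650600137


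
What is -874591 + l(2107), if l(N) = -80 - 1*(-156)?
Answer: -874515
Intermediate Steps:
l(N) = 76 (l(N) = -80 + 156 = 76)
-874591 + l(2107) = -874591 + 76 = -874515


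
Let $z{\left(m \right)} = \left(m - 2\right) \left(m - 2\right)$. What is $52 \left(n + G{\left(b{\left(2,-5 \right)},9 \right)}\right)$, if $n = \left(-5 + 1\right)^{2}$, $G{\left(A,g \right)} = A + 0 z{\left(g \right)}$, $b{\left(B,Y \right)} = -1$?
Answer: $780$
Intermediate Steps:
$z{\left(m \right)} = \left(-2 + m\right)^{2}$ ($z{\left(m \right)} = \left(-2 + m\right) \left(-2 + m\right) = \left(-2 + m\right)^{2}$)
$G{\left(A,g \right)} = A$ ($G{\left(A,g \right)} = A + 0 \left(-2 + g\right)^{2} = A + 0 = A$)
$n = 16$ ($n = \left(-4\right)^{2} = 16$)
$52 \left(n + G{\left(b{\left(2,-5 \right)},9 \right)}\right) = 52 \left(16 - 1\right) = 52 \cdot 15 = 780$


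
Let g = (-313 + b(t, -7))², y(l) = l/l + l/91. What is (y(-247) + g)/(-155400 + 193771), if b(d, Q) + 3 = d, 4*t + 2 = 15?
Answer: 10954815/4297552 ≈ 2.5491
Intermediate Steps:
t = 13/4 (t = -½ + (¼)*15 = -½ + 15/4 = 13/4 ≈ 3.2500)
y(l) = 1 + l/91 (y(l) = 1 + l*(1/91) = 1 + l/91)
b(d, Q) = -3 + d
g = 1565001/16 (g = (-313 + (-3 + 13/4))² = (-313 + ¼)² = (-1251/4)² = 1565001/16 ≈ 97813.)
(y(-247) + g)/(-155400 + 193771) = ((1 + (1/91)*(-247)) + 1565001/16)/(-155400 + 193771) = ((1 - 19/7) + 1565001/16)/38371 = (-12/7 + 1565001/16)*(1/38371) = (10954815/112)*(1/38371) = 10954815/4297552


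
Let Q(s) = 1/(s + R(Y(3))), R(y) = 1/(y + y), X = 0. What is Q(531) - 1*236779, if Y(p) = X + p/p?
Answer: -251696075/1063 ≈ -2.3678e+5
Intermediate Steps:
Y(p) = 1 (Y(p) = 0 + p/p = 0 + 1 = 1)
R(y) = 1/(2*y)
Q(s) = 1/(½ + s) (Q(s) = 1/(s + (½)/1) = 1/(s + (½)*1) = 1/(s + ½) = 1/(½ + s))
Q(531) - 1*236779 = 2/(1 + 2*531) - 1*236779 = 2/(1 + 1062) - 236779 = 2/1063 - 236779 = -251696075/1063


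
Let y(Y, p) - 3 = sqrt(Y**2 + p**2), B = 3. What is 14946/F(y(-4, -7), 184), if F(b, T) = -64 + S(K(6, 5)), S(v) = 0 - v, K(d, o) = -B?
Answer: -14946/61 ≈ -245.02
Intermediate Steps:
K(d, o) = -3 (K(d, o) = -1*3 = -3)
y(Y, p) = 3 + sqrt(Y**2 + p**2)
S(v) = -v
F(b, T) = -61 (F(b, T) = -64 - 1*(-3) = -64 + 3 = -61)
14946/F(y(-4, -7), 184) = 14946/(-61) = 14946*(-1/61) = -14946/61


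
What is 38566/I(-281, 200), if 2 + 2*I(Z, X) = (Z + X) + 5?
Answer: -38566/39 ≈ -988.87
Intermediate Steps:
I(Z, X) = 3/2 + X/2 + Z/2 (I(Z, X) = -1 + ((Z + X) + 5)/2 = -1 + ((X + Z) + 5)/2 = -1 + (5 + X + Z)/2 = -1 + (5/2 + X/2 + Z/2) = 3/2 + X/2 + Z/2)
38566/I(-281, 200) = 38566/(3/2 + (½)*200 + (½)*(-281)) = 38566/(3/2 + 100 - 281/2) = 38566/(-39) = 38566*(-1/39) = -38566/39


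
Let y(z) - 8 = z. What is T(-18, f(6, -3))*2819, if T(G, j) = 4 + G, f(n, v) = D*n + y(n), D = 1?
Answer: -39466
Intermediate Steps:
y(z) = 8 + z
f(n, v) = 8 + 2*n (f(n, v) = 1*n + (8 + n) = n + (8 + n) = 8 + 2*n)
T(-18, f(6, -3))*2819 = (4 - 18)*2819 = -14*2819 = -39466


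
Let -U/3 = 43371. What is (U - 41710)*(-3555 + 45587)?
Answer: -7222064336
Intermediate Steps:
U = -130113 (U = -3*43371 = -130113)
(U - 41710)*(-3555 + 45587) = (-130113 - 41710)*(-3555 + 45587) = -171823*42032 = -7222064336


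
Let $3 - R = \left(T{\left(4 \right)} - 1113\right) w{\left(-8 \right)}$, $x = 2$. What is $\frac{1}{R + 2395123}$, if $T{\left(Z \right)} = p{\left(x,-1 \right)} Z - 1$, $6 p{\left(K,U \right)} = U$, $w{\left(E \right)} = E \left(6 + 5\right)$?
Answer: $\frac{3}{6891106} \approx 4.3534 \cdot 10^{-7}$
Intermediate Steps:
$w{\left(E \right)} = 11 E$ ($w{\left(E \right)} = E 11 = 11 E$)
$p{\left(K,U \right)} = \frac{U}{6}$
$T{\left(Z \right)} = -1 - \frac{Z}{6}$ ($T{\left(Z \right)} = \frac{1}{6} \left(-1\right) Z - 1 = - \frac{Z}{6} - 1 = -1 - \frac{Z}{6}$)
$R = - \frac{294263}{3}$ ($R = 3 - \left(\left(-1 - \frac{2}{3}\right) - 1113\right) 11 \left(-8\right) = 3 - \left(\left(-1 - \frac{2}{3}\right) - 1113\right) \left(-88\right) = 3 - \left(- \frac{5}{3} - 1113\right) \left(-88\right) = 3 - \left(- \frac{3344}{3}\right) \left(-88\right) = 3 - \frac{294272}{3} = - \frac{294263}{3} \approx -98088.0$)
$\frac{1}{R + 2395123} = \frac{1}{- \frac{294263}{3} + 2395123} = \frac{1}{\frac{6891106}{3}} = \frac{3}{6891106}$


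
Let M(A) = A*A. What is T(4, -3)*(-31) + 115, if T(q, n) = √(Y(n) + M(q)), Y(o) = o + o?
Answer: 115 - 31*√10 ≈ 16.969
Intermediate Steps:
Y(o) = 2*o
M(A) = A²
T(q, n) = √(q² + 2*n) (T(q, n) = √(2*n + q²) = √(q² + 2*n))
T(4, -3)*(-31) + 115 = √(4² + 2*(-3))*(-31) + 115 = √(16 - 6)*(-31) + 115 = √10*(-31) + 115 = -31*√10 + 115 = 115 - 31*√10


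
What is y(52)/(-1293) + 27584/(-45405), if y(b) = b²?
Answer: -52813744/19569555 ≈ -2.6988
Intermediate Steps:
y(52)/(-1293) + 27584/(-45405) = 52²/(-1293) + 27584/(-45405) = 2704*(-1/1293) + 27584*(-1/45405) = -2704/1293 - 27584/45405 = -52813744/19569555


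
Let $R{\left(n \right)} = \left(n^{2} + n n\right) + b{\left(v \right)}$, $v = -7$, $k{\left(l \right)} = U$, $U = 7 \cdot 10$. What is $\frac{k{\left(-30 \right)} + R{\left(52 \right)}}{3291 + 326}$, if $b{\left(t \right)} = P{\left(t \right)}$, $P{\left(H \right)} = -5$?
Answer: $\frac{5473}{3617} \approx 1.5131$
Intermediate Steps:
$U = 70$
$k{\left(l \right)} = 70$
$b{\left(t \right)} = -5$
$R{\left(n \right)} = -5 + 2 n^{2}$ ($R{\left(n \right)} = \left(n^{2} + n n\right) - 5 = \left(n^{2} + n^{2}\right) - 5 = 2 n^{2} - 5 = -5 + 2 n^{2}$)
$\frac{k{\left(-30 \right)} + R{\left(52 \right)}}{3291 + 326} = \frac{70 - \left(5 - 2 \cdot 52^{2}\right)}{3291 + 326} = \frac{70 + \left(-5 + 2 \cdot 2704\right)}{3617} = \left(70 + \left(-5 + 5408\right)\right) \frac{1}{3617} = \left(70 + 5403\right) \frac{1}{3617} = 5473 \cdot \frac{1}{3617} = \frac{5473}{3617}$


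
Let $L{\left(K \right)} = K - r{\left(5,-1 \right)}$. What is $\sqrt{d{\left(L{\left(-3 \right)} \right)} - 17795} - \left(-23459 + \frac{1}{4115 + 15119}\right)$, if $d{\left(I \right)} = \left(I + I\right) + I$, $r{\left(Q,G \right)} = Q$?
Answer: $\frac{451210405}{19234} + i \sqrt{17819} \approx 23459.0 + 133.49 i$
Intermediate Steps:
$L{\left(K \right)} = -5 + K$ ($L{\left(K \right)} = K - 5 = -5 + K$)
$d{\left(I \right)} = 3 I$ ($d{\left(I \right)} = 2 I + I = 3 I$)
$\sqrt{d{\left(L{\left(-3 \right)} \right)} - 17795} - \left(-23459 + \frac{1}{4115 + 15119}\right) = \sqrt{3 \left(-5 - 3\right) - 17795} - \left(-23459 + \frac{1}{4115 + 15119}\right) = \sqrt{3 \left(-8\right) - 17795} - \left(-23459 + \frac{1}{19234}\right) = \sqrt{-24 - 17795} - \left(-23459 + \frac{1}{19234}\right) = \sqrt{-17819} - - \frac{451210405}{19234} = i \sqrt{17819} + \frac{451210405}{19234} = \frac{451210405}{19234} + i \sqrt{17819}$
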